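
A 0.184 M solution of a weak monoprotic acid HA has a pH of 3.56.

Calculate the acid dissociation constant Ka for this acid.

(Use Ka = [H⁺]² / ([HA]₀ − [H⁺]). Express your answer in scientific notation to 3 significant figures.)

[H⁺] = 10^(−pH) = 10^(−3.56) = 2.754e-04 M. For HA ⇌ H⁺ + A⁻, Ka = [H⁺][A⁻]/[HA] = [H⁺]² / ([HA]₀ − [H⁺]) = (2.754e-04)² / (0.184 − 2.754e-04) = 4.13e-07.

K_a = 4.13e-07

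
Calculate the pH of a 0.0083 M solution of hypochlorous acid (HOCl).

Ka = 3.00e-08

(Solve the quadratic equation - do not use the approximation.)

x² + Ka×x - Ka×C = 0. Using quadratic formula: [H⁺] = 1.5765e-05

pH = 4.80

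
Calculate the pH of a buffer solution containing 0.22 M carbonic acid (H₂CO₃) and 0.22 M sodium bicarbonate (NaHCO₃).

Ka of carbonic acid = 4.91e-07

pKa = -log(4.91e-07) = 6.31. pH = pKa + log([A⁻]/[HA]) = 6.31 + log(0.22/0.22)

pH = 6.31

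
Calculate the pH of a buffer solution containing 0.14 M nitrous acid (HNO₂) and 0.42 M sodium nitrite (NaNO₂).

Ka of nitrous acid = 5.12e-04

pKa = -log(5.12e-04) = 3.29. pH = pKa + log([A⁻]/[HA]) = 3.29 + log(0.42/0.14)

pH = 3.77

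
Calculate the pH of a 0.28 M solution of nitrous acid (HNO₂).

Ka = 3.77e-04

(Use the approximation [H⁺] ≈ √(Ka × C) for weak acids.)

[H⁺] = √(Ka × C) = √(3.77e-04 × 0.28) = 1.0274e-02. pH = -log(1.0274e-02)

pH = 1.99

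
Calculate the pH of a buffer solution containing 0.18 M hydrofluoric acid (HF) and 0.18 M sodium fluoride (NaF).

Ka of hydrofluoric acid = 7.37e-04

pKa = -log(7.37e-04) = 3.13. pH = pKa + log([A⁻]/[HA]) = 3.13 + log(0.18/0.18)

pH = 3.13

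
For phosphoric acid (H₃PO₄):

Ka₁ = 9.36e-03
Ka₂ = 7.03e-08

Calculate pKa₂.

pKa₂ = -log(Ka₂) = -log(7.03e-08) = 7.15.

pK_{a2} = 7.15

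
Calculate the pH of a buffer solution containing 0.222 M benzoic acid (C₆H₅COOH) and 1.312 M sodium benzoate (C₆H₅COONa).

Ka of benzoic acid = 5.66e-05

pKa = -log(5.66e-05) = 4.25. pH = pKa + log([A⁻]/[HA]) = 4.25 + log(1.312/0.222)

pH = 5.02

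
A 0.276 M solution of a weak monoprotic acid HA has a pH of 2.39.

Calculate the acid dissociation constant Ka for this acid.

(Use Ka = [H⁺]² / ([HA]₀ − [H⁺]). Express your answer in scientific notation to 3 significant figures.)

[H⁺] = 10^(−pH) = 10^(−2.39) = 4.074e-03 M. For HA ⇌ H⁺ + A⁻, Ka = [H⁺][A⁻]/[HA] = [H⁺]² / ([HA]₀ − [H⁺]) = (4.074e-03)² / (0.276 − 4.074e-03) = 6.10e-05.

K_a = 6.10e-05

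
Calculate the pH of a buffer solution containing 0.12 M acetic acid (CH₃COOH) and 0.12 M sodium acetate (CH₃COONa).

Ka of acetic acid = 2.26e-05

pKa = -log(2.26e-05) = 4.65. pH = pKa + log([A⁻]/[HA]) = 4.65 + log(0.12/0.12)

pH = 4.65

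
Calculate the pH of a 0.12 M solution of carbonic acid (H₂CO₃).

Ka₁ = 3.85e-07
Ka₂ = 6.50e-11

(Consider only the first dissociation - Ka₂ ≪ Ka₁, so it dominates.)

First dissociation dominates. From Ka₁ = [H⁺][HA⁻]/[H₂A], x² + Ka₁·x − Ka₁·C = 0 with C = 0.12 M and Ka₁ = 3.85e-07. Solving: [H⁺] = (−Ka₁ + √(Ka₁² + 4·Ka₁·C)) / 2 = 2.1475e-04 M. pH = -log(2.1475e-04) = 3.67.

pH = 3.67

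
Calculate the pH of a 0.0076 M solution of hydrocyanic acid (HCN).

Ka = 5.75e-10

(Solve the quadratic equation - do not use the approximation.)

x² + Ka×x - Ka×C = 0. Using quadratic formula: [H⁺] = 2.0902e-06

pH = 5.68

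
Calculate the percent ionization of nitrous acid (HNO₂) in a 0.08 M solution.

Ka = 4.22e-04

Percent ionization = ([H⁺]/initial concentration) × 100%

Using Ka equilibrium: x² + Ka×x - Ka×C = 0. Solving: [H⁺] = 5.6032e-03. Percent = (5.6032e-03/0.08) × 100

Percent ionization = 7%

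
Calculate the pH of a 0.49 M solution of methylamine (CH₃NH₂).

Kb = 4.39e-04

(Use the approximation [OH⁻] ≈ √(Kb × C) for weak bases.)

[OH⁻] = √(Kb × C) = √(4.39e-04 × 0.49) = 1.4667e-02. pOH = 1.83, pH = 14 - pOH

pH = 12.17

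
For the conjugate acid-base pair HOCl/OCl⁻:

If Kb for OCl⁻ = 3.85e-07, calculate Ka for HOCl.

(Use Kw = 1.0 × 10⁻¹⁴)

For a conjugate pair Ka × Kb = Kw, so Ka = Kw/Kb = 1.0 × 10⁻¹⁴ / 3.85e-07 = 2.60e-08.

K_a = 2.60e-08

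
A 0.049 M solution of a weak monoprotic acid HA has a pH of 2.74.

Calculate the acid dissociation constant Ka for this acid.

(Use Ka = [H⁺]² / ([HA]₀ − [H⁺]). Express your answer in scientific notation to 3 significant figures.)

[H⁺] = 10^(−pH) = 10^(−2.74) = 1.820e-03 M. For HA ⇌ H⁺ + A⁻, Ka = [H⁺][A⁻]/[HA] = [H⁺]² / ([HA]₀ − [H⁺]) = (1.820e-03)² / (0.049 − 1.820e-03) = 7.02e-05.

K_a = 7.02e-05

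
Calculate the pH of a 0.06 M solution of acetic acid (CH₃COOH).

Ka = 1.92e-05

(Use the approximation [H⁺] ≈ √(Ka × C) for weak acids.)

[H⁺] = √(Ka × C) = √(1.92e-05 × 0.06) = 1.0733e-03. pH = -log(1.0733e-03)

pH = 2.97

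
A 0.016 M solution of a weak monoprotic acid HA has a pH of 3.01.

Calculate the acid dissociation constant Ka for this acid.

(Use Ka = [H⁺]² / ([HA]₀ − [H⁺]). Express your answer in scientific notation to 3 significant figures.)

[H⁺] = 10^(−pH) = 10^(−3.01) = 9.772e-04 M. For HA ⇌ H⁺ + A⁻, Ka = [H⁺][A⁻]/[HA] = [H⁺]² / ([HA]₀ − [H⁺]) = (9.772e-04)² / (0.016 − 9.772e-04) = 6.36e-05.

K_a = 6.36e-05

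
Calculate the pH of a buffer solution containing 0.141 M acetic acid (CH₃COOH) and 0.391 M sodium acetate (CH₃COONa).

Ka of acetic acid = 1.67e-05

pKa = -log(1.67e-05) = 4.78. pH = pKa + log([A⁻]/[HA]) = 4.78 + log(0.391/0.141)

pH = 5.22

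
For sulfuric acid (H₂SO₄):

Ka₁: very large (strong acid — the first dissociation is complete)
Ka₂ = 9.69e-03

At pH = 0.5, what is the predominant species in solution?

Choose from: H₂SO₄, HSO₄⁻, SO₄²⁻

The first dissociation is complete, so H₂SO₄ itself is never the predominant species in water; pKa₂ = -log(9.69e-03) = 2.01. For a polyprotic acid the predominant species crosses at each pKa: below pKa_n the protonated form dominates, above it the deprotonated form does. At pH = 0.5, the predominant species is HSO₄⁻.

HSO₄⁻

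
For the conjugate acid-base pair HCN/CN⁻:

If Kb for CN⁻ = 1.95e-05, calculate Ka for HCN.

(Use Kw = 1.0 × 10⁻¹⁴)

For a conjugate pair Ka × Kb = Kw, so Ka = Kw/Kb = 1.0 × 10⁻¹⁴ / 1.95e-05 = 5.13e-10.

K_a = 5.13e-10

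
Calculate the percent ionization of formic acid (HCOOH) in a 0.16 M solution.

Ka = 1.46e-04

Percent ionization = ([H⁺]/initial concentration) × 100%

Using Ka equilibrium: x² + Ka×x - Ka×C = 0. Solving: [H⁺] = 4.7608e-03. Percent = (4.7608e-03/0.16) × 100

Percent ionization = 2.98%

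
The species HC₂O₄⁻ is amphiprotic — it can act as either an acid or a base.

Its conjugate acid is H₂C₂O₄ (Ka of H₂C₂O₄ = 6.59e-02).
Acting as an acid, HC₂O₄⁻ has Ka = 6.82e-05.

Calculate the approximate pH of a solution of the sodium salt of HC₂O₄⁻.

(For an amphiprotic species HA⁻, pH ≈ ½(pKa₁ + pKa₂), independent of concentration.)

pKa₁ = -log(6.59e-02) = 1.18; pKa₂ = -log(6.82e-05) = 4.17. For an amphiprotic species, pH ≈ ½(pKa₁ + pKa₂) = ½(1.18 + 4.17) = 2.67.

pH = 2.67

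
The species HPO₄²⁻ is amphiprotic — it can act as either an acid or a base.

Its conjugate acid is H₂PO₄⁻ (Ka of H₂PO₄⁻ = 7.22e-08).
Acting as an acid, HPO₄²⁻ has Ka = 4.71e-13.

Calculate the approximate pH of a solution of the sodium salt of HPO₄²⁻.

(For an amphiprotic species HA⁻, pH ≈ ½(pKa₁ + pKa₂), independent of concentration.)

pKa₁ = -log(7.22e-08) = 7.14; pKa₂ = -log(4.71e-13) = 12.33. For an amphiprotic species, pH ≈ ½(pKa₁ + pKa₂) = ½(7.14 + 12.33) = 9.73.

pH = 9.73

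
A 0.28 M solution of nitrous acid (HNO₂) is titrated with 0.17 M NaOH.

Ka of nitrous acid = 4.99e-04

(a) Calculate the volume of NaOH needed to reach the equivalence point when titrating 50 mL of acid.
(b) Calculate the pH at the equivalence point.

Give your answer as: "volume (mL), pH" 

moles acid = 0.28 × 50/1000 = 0.014 mol; V_base = moles/0.17 × 1000 = 82.4 mL. At equivalence only the conjugate base is present: [A⁻] = 0.014/0.132 = 1.0578e-01 M. Kb = Kw/Ka = 2.00e-11; [OH⁻] = √(Kb × [A⁻]) = 1.4560e-06; pOH = 5.84; pH = 14 - pOH = 8.16.

V = 82.4 mL, pH = 8.16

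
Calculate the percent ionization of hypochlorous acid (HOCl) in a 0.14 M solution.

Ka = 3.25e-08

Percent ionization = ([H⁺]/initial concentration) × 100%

Using Ka equilibrium: x² + Ka×x - Ka×C = 0. Solving: [H⁺] = 6.7437e-05. Percent = (6.7437e-05/0.14) × 100

Percent ionization = 0.0482%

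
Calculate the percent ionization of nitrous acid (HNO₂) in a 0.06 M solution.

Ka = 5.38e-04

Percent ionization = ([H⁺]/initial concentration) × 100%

Using Ka equilibrium: x² + Ka×x - Ka×C = 0. Solving: [H⁺] = 5.4189e-03. Percent = (5.4189e-03/0.06) × 100

Percent ionization = 9.03%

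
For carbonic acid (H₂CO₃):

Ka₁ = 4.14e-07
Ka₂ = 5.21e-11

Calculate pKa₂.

pKa₂ = -log(Ka₂) = -log(5.21e-11) = 10.28.

pK_{a2} = 10.28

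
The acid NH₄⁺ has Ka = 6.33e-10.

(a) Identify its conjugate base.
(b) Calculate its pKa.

(a) The conjugate base is formed by removing one H⁺ from NH₄⁺, giving NH₃. (b) pKa = -log(Ka) = -log(6.33e-10) = 9.20.

Conjugate base: NH₃; pK_a = 9.20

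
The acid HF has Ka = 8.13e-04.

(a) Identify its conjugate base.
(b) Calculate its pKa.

(a) The conjugate base is formed by removing one H⁺ from HF, giving F⁻. (b) pKa = -log(Ka) = -log(8.13e-04) = 3.09.

Conjugate base: F⁻; pK_a = 3.09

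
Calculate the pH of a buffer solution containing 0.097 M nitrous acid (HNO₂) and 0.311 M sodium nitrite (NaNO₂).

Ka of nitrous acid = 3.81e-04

pKa = -log(3.81e-04) = 3.42. pH = pKa + log([A⁻]/[HA]) = 3.42 + log(0.311/0.097)

pH = 3.93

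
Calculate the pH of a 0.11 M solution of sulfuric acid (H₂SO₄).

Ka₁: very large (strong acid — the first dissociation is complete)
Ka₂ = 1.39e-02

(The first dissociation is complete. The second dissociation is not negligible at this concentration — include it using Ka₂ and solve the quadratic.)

First dissociation is complete: [H⁺]₀ = [HSO₄⁻]₀ = C = 0.11 M. Second dissociation HSO₄⁻ ⇌ H⁺ + SO₄²⁻: let x = [SO₄²⁻]. Ka₂ = (C + x)·x / (C − x) = 1.39e-02 → x² + (C + Ka₂)·x − Ka₂·C = 0 → x² + 0.12390·x − 1.529e-03 = 0. x = (−0.12390 + √(0.12390² + 4 × 1.529e-03)) / 2 = 1.1308e-02 M. [H⁺] = C + x = 0.11 + 1.1308e-02 = 1.2131e-01 M. pH = -log(1.2131e-01) = 0.92.

pH = 0.92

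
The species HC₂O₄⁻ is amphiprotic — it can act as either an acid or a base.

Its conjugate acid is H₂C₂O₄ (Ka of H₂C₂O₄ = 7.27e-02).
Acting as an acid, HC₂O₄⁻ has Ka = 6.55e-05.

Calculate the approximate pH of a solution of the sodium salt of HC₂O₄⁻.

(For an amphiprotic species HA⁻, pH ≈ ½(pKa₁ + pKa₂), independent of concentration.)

pKa₁ = -log(7.27e-02) = 1.14; pKa₂ = -log(6.55e-05) = 4.18. For an amphiprotic species, pH ≈ ½(pKa₁ + pKa₂) = ½(1.14 + 4.18) = 2.66.

pH = 2.66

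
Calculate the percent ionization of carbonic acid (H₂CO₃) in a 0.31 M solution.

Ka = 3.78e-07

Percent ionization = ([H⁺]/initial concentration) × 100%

Using Ka equilibrium: x² + Ka×x - Ka×C = 0. Solving: [H⁺] = 3.4213e-04. Percent = (3.4213e-04/0.31) × 100

Percent ionization = 0.11%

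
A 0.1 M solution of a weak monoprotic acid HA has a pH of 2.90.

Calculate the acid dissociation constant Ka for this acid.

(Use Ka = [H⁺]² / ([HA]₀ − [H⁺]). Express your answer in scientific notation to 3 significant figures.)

[H⁺] = 10^(−pH) = 10^(−2.90) = 1.259e-03 M. For HA ⇌ H⁺ + A⁻, Ka = [H⁺][A⁻]/[HA] = [H⁺]² / ([HA]₀ − [H⁺]) = (1.259e-03)² / (0.1 − 1.259e-03) = 1.61e-05.

K_a = 1.61e-05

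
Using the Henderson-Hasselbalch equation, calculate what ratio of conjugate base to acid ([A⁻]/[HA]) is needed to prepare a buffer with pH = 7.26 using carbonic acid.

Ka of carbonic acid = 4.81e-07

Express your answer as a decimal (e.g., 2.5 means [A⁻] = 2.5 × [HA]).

pKa = -log(4.81e-07) = 6.3179. pH = pKa + log([A⁻]/[HA]), so log([A⁻]/[HA]) = pH − pKa = 7.26 − 6.3179 = 0.9421. [A⁻]/[HA] = 10^(0.9421) = 8.75

[A⁻]/[HA] = 8.75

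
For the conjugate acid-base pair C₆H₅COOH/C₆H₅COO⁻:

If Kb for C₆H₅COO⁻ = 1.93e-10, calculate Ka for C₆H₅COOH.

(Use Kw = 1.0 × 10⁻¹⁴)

For a conjugate pair Ka × Kb = Kw, so Ka = Kw/Kb = 1.0 × 10⁻¹⁴ / 1.93e-10 = 5.18e-05.

K_a = 5.18e-05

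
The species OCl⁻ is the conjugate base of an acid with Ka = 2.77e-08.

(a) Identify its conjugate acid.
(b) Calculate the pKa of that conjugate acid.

(a) The conjugate acid is formed by adding one H⁺ to OCl⁻, giving HOCl. (b) pKa = -log(Ka) = -log(2.77e-08) = 7.56.

Conjugate acid: HOCl; pK_a = 7.56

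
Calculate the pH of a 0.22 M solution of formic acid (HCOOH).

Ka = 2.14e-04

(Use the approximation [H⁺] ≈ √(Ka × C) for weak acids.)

[H⁺] = √(Ka × C) = √(2.14e-04 × 0.22) = 6.8615e-03. pH = -log(6.8615e-03)

pH = 2.16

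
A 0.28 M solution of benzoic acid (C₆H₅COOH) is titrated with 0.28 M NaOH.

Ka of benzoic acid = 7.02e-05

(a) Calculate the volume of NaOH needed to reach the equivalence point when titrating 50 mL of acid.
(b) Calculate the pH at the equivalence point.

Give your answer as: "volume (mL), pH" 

moles acid = 0.28 × 50/1000 = 0.014 mol; V_base = moles/0.28 × 1000 = 50.0 mL. At equivalence only the conjugate base is present: [A⁻] = 0.014/0.100 = 1.4000e-01 M. Kb = Kw/Ka = 1.42e-10; [OH⁻] = √(Kb × [A⁻]) = 4.4658e-06; pOH = 5.35; pH = 14 - pOH = 8.65.

V = 50.0 mL, pH = 8.65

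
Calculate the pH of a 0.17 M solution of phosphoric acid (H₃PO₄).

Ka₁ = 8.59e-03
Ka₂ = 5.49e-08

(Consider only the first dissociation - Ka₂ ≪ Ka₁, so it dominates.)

First dissociation dominates. From Ka₁ = [H⁺][HA⁻]/[H₂A], x² + Ka₁·x − Ka₁·C = 0 with C = 0.17 M and Ka₁ = 8.59e-03. Solving: [H⁺] = (−Ka₁ + √(Ka₁² + 4·Ka₁·C)) / 2 = 3.4159e-02 M. pH = -log(3.4159e-02) = 1.47.

pH = 1.47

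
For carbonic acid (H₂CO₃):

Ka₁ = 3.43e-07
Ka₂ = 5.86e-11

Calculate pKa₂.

pKa₂ = -log(Ka₂) = -log(5.86e-11) = 10.23.

pK_{a2} = 10.23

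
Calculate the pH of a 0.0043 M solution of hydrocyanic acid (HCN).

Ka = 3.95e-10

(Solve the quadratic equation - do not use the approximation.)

x² + Ka×x - Ka×C = 0. Using quadratic formula: [H⁺] = 1.3031e-06

pH = 5.89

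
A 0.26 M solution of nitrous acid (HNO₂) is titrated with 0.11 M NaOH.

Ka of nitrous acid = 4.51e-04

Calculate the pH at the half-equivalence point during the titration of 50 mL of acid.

At half-equivalence [HA] = [A⁻], so Henderson-Hasselbalch gives pH = pKa = -log(4.51e-04) = 3.35.

pH = pKa = 3.35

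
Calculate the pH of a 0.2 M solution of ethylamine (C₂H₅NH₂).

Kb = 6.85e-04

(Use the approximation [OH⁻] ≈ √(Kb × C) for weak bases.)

[OH⁻] = √(Kb × C) = √(6.85e-04 × 0.2) = 1.1705e-02. pOH = 1.93, pH = 14 - pOH

pH = 12.07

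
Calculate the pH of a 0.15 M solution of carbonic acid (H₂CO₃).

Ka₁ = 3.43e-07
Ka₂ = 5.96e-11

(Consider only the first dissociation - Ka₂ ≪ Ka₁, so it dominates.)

First dissociation dominates. From Ka₁ = [H⁺][HA⁻]/[H₂A], x² + Ka₁·x − Ka₁·C = 0 with C = 0.15 M and Ka₁ = 3.43e-07. Solving: [H⁺] = (−Ka₁ + √(Ka₁² + 4·Ka₁·C)) / 2 = 2.2665e-04 M. pH = -log(2.2665e-04) = 3.64.

pH = 3.64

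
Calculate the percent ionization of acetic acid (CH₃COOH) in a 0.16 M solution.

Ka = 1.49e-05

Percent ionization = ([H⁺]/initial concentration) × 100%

Using Ka equilibrium: x² + Ka×x - Ka×C = 0. Solving: [H⁺] = 1.5366e-03. Percent = (1.5366e-03/0.16) × 100

Percent ionization = 0.96%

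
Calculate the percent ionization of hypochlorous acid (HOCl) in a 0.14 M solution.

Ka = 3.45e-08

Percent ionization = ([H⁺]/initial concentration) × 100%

Using Ka equilibrium: x² + Ka×x - Ka×C = 0. Solving: [H⁺] = 6.9481e-05. Percent = (6.9481e-05/0.14) × 100

Percent ionization = 0.0496%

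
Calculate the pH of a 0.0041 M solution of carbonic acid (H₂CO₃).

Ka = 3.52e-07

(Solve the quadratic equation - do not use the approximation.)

x² + Ka×x - Ka×C = 0. Using quadratic formula: [H⁺] = 3.7814e-05

pH = 4.42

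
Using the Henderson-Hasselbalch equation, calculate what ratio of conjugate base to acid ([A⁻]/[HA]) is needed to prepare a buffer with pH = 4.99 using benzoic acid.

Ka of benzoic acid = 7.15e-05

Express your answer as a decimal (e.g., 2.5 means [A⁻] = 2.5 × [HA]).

pKa = -log(7.15e-05) = 4.1457. pH = pKa + log([A⁻]/[HA]), so log([A⁻]/[HA]) = pH − pKa = 4.99 − 4.1457 = 0.8443. [A⁻]/[HA] = 10^(0.8443) = 6.99

[A⁻]/[HA] = 6.99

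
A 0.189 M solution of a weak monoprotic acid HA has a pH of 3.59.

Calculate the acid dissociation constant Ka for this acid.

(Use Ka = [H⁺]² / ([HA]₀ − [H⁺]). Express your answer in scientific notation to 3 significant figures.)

[H⁺] = 10^(−pH) = 10^(−3.59) = 2.570e-04 M. For HA ⇌ H⁺ + A⁻, Ka = [H⁺][A⁻]/[HA] = [H⁺]² / ([HA]₀ − [H⁺]) = (2.570e-04)² / (0.189 − 2.570e-04) = 3.50e-07.

K_a = 3.50e-07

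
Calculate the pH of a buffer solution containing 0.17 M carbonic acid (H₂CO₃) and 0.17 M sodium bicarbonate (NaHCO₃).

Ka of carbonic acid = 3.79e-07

pKa = -log(3.79e-07) = 6.42. pH = pKa + log([A⁻]/[HA]) = 6.42 + log(0.17/0.17)

pH = 6.42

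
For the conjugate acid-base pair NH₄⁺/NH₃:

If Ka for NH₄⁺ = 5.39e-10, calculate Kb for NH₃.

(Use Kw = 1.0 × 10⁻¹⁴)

For a conjugate pair Ka × Kb = Kw, so Kb = Kw/Ka = 1.0 × 10⁻¹⁴ / 5.39e-10 = 1.86e-05.

K_b = 1.86e-05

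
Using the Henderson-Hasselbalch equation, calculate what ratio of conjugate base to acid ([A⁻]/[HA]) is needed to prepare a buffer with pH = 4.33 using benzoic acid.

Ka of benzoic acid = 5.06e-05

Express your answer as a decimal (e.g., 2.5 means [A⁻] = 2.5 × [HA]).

pKa = -log(5.06e-05) = 4.2958. pH = pKa + log([A⁻]/[HA]), so log([A⁻]/[HA]) = pH − pKa = 4.33 − 4.2958 = 0.0342. [A⁻]/[HA] = 10^(0.0342) = 1.08

[A⁻]/[HA] = 1.08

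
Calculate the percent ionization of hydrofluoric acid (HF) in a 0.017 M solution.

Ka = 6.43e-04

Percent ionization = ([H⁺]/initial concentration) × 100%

Using Ka equilibrium: x² + Ka×x - Ka×C = 0. Solving: [H⁺] = 3.0003e-03. Percent = (3.0003e-03/0.017) × 100

Percent ionization = 17.6%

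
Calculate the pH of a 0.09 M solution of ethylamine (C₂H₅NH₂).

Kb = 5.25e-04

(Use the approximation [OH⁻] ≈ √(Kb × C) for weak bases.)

[OH⁻] = √(Kb × C) = √(5.25e-04 × 0.09) = 6.8739e-03. pOH = 2.16, pH = 14 - pOH

pH = 11.84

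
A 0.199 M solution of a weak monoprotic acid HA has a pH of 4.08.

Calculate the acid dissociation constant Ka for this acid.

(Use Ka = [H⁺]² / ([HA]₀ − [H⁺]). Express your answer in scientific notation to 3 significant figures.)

[H⁺] = 10^(−pH) = 10^(−4.08) = 8.318e-05 M. For HA ⇌ H⁺ + A⁻, Ka = [H⁺][A⁻]/[HA] = [H⁺]² / ([HA]₀ − [H⁺]) = (8.318e-05)² / (0.199 − 8.318e-05) = 3.48e-08.

K_a = 3.48e-08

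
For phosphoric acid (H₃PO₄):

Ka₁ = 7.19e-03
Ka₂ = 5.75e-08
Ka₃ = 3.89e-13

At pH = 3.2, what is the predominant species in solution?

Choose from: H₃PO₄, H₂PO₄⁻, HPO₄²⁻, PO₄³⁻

pKa₁ = 2.14, pKa₂ = 7.24, pKa₃ = 12.41. For a polyprotic acid the predominant species crosses at each pKa: below pKa_n the protonated form dominates, above it the deprotonated form does. At pH = 3.2, the predominant species is H₂PO₄⁻.

H₂PO₄⁻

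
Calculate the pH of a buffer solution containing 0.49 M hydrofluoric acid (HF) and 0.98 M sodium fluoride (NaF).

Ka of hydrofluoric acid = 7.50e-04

pKa = -log(7.50e-04) = 3.12. pH = pKa + log([A⁻]/[HA]) = 3.12 + log(0.98/0.49)

pH = 3.43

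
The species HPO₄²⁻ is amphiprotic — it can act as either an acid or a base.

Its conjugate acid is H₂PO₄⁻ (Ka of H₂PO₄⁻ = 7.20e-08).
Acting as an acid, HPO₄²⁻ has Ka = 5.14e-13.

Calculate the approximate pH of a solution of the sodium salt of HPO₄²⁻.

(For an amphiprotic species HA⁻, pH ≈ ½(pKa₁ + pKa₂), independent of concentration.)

pKa₁ = -log(7.20e-08) = 7.14; pKa₂ = -log(5.14e-13) = 12.29. For an amphiprotic species, pH ≈ ½(pKa₁ + pKa₂) = ½(7.14 + 12.29) = 9.72.

pH = 9.72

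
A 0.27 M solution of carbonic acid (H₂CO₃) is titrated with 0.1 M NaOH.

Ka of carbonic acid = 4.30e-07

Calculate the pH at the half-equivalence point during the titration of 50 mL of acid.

At half-equivalence [HA] = [A⁻], so Henderson-Hasselbalch gives pH = pKa = -log(4.30e-07) = 6.37.

pH = pKa = 6.37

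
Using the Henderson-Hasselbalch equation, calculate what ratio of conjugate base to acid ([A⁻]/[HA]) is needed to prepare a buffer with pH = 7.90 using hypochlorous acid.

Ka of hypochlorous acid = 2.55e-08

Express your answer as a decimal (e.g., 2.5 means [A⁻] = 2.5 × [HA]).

pKa = -log(2.55e-08) = 7.5935. pH = pKa + log([A⁻]/[HA]), so log([A⁻]/[HA]) = pH − pKa = 7.90 − 7.5935 = 0.3065. [A⁻]/[HA] = 10^(0.3065) = 2.03

[A⁻]/[HA] = 2.03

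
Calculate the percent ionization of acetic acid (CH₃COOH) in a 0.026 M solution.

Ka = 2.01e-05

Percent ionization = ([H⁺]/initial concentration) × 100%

Using Ka equilibrium: x² + Ka×x - Ka×C = 0. Solving: [H⁺] = 7.1293e-04. Percent = (7.1293e-04/0.026) × 100

Percent ionization = 2.74%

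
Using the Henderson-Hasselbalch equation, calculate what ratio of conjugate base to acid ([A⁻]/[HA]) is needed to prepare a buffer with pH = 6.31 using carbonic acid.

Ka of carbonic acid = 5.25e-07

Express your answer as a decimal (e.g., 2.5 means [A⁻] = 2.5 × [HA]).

pKa = -log(5.25e-07) = 6.2798. pH = pKa + log([A⁻]/[HA]), so log([A⁻]/[HA]) = pH − pKa = 6.31 − 6.2798 = 0.0302. [A⁻]/[HA] = 10^(0.0302) = 1.07

[A⁻]/[HA] = 1.07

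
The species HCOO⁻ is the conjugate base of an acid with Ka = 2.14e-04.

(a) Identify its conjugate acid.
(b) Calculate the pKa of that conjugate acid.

(a) The conjugate acid is formed by adding one H⁺ to HCOO⁻, giving HCOOH. (b) pKa = -log(Ka) = -log(2.14e-04) = 3.67.

Conjugate acid: HCOOH; pK_a = 3.67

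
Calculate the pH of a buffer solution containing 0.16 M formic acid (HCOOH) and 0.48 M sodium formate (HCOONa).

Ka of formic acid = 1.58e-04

pKa = -log(1.58e-04) = 3.80. pH = pKa + log([A⁻]/[HA]) = 3.80 + log(0.48/0.16)

pH = 4.28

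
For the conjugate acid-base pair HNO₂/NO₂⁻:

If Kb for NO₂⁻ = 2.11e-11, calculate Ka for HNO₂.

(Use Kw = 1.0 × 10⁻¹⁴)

For a conjugate pair Ka × Kb = Kw, so Ka = Kw/Kb = 1.0 × 10⁻¹⁴ / 2.11e-11 = 4.74e-04.

K_a = 4.74e-04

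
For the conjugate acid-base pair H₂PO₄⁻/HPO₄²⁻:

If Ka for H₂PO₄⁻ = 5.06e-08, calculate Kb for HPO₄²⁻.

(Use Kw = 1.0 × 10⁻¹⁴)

For a conjugate pair Ka × Kb = Kw, so Kb = Kw/Ka = 1.0 × 10⁻¹⁴ / 5.06e-08 = 1.98e-07.

K_b = 1.98e-07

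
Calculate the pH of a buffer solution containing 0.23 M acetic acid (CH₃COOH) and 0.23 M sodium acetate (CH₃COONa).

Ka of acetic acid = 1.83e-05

pKa = -log(1.83e-05) = 4.74. pH = pKa + log([A⁻]/[HA]) = 4.74 + log(0.23/0.23)

pH = 4.74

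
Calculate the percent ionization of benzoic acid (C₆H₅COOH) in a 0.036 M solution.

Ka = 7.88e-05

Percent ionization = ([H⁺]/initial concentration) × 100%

Using Ka equilibrium: x² + Ka×x - Ka×C = 0. Solving: [H⁺] = 1.6453e-03. Percent = (1.6453e-03/0.036) × 100

Percent ionization = 4.57%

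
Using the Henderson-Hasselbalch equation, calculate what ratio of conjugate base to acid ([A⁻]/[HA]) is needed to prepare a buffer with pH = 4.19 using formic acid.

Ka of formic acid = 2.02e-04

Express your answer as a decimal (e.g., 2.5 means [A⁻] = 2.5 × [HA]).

pKa = -log(2.02e-04) = 3.6946. pH = pKa + log([A⁻]/[HA]), so log([A⁻]/[HA]) = pH − pKa = 4.19 − 3.6946 = 0.4954. [A⁻]/[HA] = 10^(0.4954) = 3.13

[A⁻]/[HA] = 3.13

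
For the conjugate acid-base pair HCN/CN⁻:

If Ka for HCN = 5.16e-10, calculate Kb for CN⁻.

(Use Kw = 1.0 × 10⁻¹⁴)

For a conjugate pair Ka × Kb = Kw, so Kb = Kw/Ka = 1.0 × 10⁻¹⁴ / 5.16e-10 = 1.94e-05.

K_b = 1.94e-05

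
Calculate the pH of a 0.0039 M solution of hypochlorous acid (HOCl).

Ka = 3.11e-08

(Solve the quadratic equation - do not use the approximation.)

x² + Ka×x - Ka×C = 0. Using quadratic formula: [H⁺] = 1.0998e-05

pH = 4.96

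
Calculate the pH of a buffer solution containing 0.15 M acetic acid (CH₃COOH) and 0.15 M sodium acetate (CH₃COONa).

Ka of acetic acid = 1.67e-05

pKa = -log(1.67e-05) = 4.78. pH = pKa + log([A⁻]/[HA]) = 4.78 + log(0.15/0.15)

pH = 4.78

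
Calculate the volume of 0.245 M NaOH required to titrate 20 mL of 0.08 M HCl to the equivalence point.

At equivalence: moles acid = moles base. moles HCl = 0.08 × 20/1000 = 0.0016 mol. V_base = moles / 0.245 × 1000 = 6.5 mL.

V_{base} = 6.5 mL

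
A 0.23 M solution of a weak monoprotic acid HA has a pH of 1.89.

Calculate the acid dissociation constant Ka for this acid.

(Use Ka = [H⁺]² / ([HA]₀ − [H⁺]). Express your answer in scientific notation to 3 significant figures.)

[H⁺] = 10^(−pH) = 10^(−1.89) = 1.288e-02 M. For HA ⇌ H⁺ + A⁻, Ka = [H⁺][A⁻]/[HA] = [H⁺]² / ([HA]₀ − [H⁺]) = (1.288e-02)² / (0.23 − 1.288e-02) = 7.64e-04.

K_a = 7.64e-04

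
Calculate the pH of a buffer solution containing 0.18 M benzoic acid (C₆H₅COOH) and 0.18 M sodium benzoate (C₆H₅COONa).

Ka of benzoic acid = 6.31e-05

pKa = -log(6.31e-05) = 4.20. pH = pKa + log([A⁻]/[HA]) = 4.20 + log(0.18/0.18)

pH = 4.20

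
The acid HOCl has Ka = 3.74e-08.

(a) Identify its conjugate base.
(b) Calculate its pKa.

(a) The conjugate base is formed by removing one H⁺ from HOCl, giving OCl⁻. (b) pKa = -log(Ka) = -log(3.74e-08) = 7.43.

Conjugate base: OCl⁻; pK_a = 7.43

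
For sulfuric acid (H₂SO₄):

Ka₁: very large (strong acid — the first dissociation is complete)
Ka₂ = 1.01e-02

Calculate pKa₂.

pKa₂ = -log(Ka₂) = -log(1.01e-02) = 2.00.

pK_{a2} = 2.00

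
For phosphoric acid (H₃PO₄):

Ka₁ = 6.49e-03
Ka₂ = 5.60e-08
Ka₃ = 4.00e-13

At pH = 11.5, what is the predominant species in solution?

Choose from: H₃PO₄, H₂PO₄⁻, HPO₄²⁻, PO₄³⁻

pKa₁ = 2.19, pKa₂ = 7.25, pKa₃ = 12.40. For a polyprotic acid the predominant species crosses at each pKa: below pKa_n the protonated form dominates, above it the deprotonated form does. At pH = 11.5, the predominant species is HPO₄²⁻.

HPO₄²⁻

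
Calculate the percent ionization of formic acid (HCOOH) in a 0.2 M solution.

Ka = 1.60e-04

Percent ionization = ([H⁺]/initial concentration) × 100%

Using Ka equilibrium: x² + Ka×x - Ka×C = 0. Solving: [H⁺] = 5.5774e-03. Percent = (5.5774e-03/0.2) × 100

Percent ionization = 2.79%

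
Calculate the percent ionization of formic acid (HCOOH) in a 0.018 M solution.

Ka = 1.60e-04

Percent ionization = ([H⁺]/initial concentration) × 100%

Using Ka equilibrium: x² + Ka×x - Ka×C = 0. Solving: [H⁺] = 1.6189e-03. Percent = (1.6189e-03/0.018) × 100

Percent ionization = 8.99%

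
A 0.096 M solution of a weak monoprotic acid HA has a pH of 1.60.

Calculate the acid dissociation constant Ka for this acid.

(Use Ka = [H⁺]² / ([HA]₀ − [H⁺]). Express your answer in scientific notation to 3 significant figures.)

[H⁺] = 10^(−pH) = 10^(−1.60) = 2.512e-02 M. For HA ⇌ H⁺ + A⁻, Ka = [H⁺][A⁻]/[HA] = [H⁺]² / ([HA]₀ − [H⁺]) = (2.512e-02)² / (0.096 − 2.512e-02) = 8.90e-03.

K_a = 8.90e-03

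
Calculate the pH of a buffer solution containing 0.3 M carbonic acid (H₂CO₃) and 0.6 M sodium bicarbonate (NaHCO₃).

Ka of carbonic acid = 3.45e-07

pKa = -log(3.45e-07) = 6.46. pH = pKa + log([A⁻]/[HA]) = 6.46 + log(0.6/0.3)

pH = 6.76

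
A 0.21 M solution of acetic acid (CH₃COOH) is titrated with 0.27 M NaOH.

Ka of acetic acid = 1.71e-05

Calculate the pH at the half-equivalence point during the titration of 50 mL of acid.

At half-equivalence [HA] = [A⁻], so Henderson-Hasselbalch gives pH = pKa = -log(1.71e-05) = 4.77.

pH = pKa = 4.77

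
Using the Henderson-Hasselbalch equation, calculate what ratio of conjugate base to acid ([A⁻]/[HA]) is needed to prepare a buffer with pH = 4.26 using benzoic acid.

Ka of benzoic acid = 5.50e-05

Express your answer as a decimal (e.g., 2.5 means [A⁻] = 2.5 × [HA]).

pKa = -log(5.50e-05) = 4.2596. pH = pKa + log([A⁻]/[HA]), so log([A⁻]/[HA]) = pH − pKa = 4.26 − 4.2596 = 0.0004. [A⁻]/[HA] = 10^(0.0004) = 1.00

[A⁻]/[HA] = 1.00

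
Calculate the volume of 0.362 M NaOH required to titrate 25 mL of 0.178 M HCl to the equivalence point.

At equivalence: moles acid = moles base. moles HCl = 0.178 × 25/1000 = 0.00445 mol. V_base = moles / 0.362 × 1000 = 12.3 mL.

V_{base} = 12.3 mL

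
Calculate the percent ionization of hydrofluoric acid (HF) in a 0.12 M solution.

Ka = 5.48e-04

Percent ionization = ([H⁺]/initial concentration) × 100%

Using Ka equilibrium: x² + Ka×x - Ka×C = 0. Solving: [H⁺] = 7.8399e-03. Percent = (7.8399e-03/0.12) × 100

Percent ionization = 6.53%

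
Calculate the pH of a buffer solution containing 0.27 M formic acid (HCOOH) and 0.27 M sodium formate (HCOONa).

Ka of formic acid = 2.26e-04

pKa = -log(2.26e-04) = 3.65. pH = pKa + log([A⁻]/[HA]) = 3.65 + log(0.27/0.27)

pH = 3.65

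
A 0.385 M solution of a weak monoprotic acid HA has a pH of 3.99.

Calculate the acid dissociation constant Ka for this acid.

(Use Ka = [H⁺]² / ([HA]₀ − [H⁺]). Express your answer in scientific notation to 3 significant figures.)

[H⁺] = 10^(−pH) = 10^(−3.99) = 1.023e-04 M. For HA ⇌ H⁺ + A⁻, Ka = [H⁺][A⁻]/[HA] = [H⁺]² / ([HA]₀ − [H⁺]) = (1.023e-04)² / (0.385 − 1.023e-04) = 2.72e-08.

K_a = 2.72e-08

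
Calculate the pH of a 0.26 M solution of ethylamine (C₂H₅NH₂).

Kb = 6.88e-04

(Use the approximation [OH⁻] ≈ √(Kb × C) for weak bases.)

[OH⁻] = √(Kb × C) = √(6.88e-04 × 0.26) = 1.3375e-02. pOH = 1.87, pH = 14 - pOH

pH = 12.13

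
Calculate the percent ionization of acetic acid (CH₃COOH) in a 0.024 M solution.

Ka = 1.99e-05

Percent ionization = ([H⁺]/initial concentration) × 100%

Using Ka equilibrium: x² + Ka×x - Ka×C = 0. Solving: [H⁺] = 6.8121e-04. Percent = (6.8121e-04/0.024) × 100

Percent ionization = 2.84%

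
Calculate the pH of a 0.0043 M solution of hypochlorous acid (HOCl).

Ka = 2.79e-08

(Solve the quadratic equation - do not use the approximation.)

x² + Ka×x - Ka×C = 0. Using quadratic formula: [H⁺] = 1.0939e-05

pH = 4.96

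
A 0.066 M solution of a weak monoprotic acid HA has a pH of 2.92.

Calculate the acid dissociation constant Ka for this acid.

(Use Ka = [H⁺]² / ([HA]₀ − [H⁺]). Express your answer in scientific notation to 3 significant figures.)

[H⁺] = 10^(−pH) = 10^(−2.92) = 1.202e-03 M. For HA ⇌ H⁺ + A⁻, Ka = [H⁺][A⁻]/[HA] = [H⁺]² / ([HA]₀ − [H⁺]) = (1.202e-03)² / (0.066 − 1.202e-03) = 2.23e-05.

K_a = 2.23e-05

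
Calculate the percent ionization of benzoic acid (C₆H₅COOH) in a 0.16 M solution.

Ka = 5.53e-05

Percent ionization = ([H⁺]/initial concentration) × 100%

Using Ka equilibrium: x² + Ka×x - Ka×C = 0. Solving: [H⁺] = 2.9470e-03. Percent = (2.9470e-03/0.16) × 100

Percent ionization = 1.84%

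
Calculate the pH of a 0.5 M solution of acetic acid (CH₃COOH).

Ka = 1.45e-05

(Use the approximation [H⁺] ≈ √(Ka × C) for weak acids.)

[H⁺] = √(Ka × C) = √(1.45e-05 × 0.5) = 2.6926e-03. pH = -log(2.6926e-03)

pH = 2.57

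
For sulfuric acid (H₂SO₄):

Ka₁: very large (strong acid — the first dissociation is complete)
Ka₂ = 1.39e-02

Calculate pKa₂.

pKa₂ = -log(Ka₂) = -log(1.39e-02) = 1.86.

pK_{a2} = 1.86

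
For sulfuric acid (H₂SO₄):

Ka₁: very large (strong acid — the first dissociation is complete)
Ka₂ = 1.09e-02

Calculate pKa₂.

pKa₂ = -log(Ka₂) = -log(1.09e-02) = 1.96.

pK_{a2} = 1.96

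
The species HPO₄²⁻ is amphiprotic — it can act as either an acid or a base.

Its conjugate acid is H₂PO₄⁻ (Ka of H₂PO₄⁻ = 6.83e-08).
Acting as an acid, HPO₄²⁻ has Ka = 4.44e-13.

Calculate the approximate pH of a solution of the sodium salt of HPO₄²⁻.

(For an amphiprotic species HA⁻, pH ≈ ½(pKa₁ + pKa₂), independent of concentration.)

pKa₁ = -log(6.83e-08) = 7.17; pKa₂ = -log(4.44e-13) = 12.35. For an amphiprotic species, pH ≈ ½(pKa₁ + pKa₂) = ½(7.17 + 12.35) = 9.76.

pH = 9.76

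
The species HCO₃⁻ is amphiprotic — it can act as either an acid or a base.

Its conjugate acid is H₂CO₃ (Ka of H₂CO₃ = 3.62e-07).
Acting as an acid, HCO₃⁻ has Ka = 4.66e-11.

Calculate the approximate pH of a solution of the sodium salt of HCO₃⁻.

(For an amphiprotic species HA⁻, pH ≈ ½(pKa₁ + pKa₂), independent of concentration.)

pKa₁ = -log(3.62e-07) = 6.44; pKa₂ = -log(4.66e-11) = 10.33. For an amphiprotic species, pH ≈ ½(pKa₁ + pKa₂) = ½(6.44 + 10.33) = 8.39.

pH = 8.39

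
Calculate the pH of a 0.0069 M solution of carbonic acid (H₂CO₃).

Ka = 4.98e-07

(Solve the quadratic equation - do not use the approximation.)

x² + Ka×x - Ka×C = 0. Using quadratic formula: [H⁺] = 5.8371e-05

pH = 4.23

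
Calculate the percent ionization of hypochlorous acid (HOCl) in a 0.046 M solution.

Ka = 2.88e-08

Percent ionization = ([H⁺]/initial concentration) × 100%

Using Ka equilibrium: x² + Ka×x - Ka×C = 0. Solving: [H⁺] = 3.6383e-05. Percent = (3.6383e-05/0.046) × 100

Percent ionization = 0.0791%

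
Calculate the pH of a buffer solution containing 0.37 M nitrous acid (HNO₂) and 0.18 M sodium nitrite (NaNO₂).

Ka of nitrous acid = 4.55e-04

pKa = -log(4.55e-04) = 3.34. pH = pKa + log([A⁻]/[HA]) = 3.34 + log(0.18/0.37)

pH = 3.03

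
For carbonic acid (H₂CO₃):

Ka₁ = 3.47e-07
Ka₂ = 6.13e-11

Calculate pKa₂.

pKa₂ = -log(Ka₂) = -log(6.13e-11) = 10.21.

pK_{a2} = 10.21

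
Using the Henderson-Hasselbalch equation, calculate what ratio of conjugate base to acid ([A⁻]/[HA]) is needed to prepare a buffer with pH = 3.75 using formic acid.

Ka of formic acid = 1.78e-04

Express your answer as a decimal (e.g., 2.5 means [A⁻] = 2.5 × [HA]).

pKa = -log(1.78e-04) = 3.7496. pH = pKa + log([A⁻]/[HA]), so log([A⁻]/[HA]) = pH − pKa = 3.75 − 3.7496 = 0.0004. [A⁻]/[HA] = 10^(0.0004) = 1.00

[A⁻]/[HA] = 1.00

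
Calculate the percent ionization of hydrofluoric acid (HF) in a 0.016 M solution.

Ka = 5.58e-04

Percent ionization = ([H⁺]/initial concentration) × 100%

Using Ka equilibrium: x² + Ka×x - Ka×C = 0. Solving: [H⁺] = 2.7220e-03. Percent = (2.7220e-03/0.016) × 100

Percent ionization = 17%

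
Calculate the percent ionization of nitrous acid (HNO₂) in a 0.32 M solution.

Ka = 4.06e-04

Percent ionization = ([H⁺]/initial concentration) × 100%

Using Ka equilibrium: x² + Ka×x - Ka×C = 0. Solving: [H⁺] = 1.1197e-02. Percent = (1.1197e-02/0.32) × 100

Percent ionization = 3.5%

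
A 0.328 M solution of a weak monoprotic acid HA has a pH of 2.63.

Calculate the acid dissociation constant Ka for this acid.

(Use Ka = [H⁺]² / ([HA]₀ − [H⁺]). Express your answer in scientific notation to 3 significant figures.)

[H⁺] = 10^(−pH) = 10^(−2.63) = 2.344e-03 M. For HA ⇌ H⁺ + A⁻, Ka = [H⁺][A⁻]/[HA] = [H⁺]² / ([HA]₀ − [H⁺]) = (2.344e-03)² / (0.328 − 2.344e-03) = 1.69e-05.

K_a = 1.69e-05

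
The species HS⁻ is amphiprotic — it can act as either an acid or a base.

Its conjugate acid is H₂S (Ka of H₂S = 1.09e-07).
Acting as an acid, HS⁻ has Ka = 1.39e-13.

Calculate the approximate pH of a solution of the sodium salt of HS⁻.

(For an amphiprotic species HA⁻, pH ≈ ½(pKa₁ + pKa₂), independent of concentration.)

pKa₁ = -log(1.09e-07) = 6.96; pKa₂ = -log(1.39e-13) = 12.86. For an amphiprotic species, pH ≈ ½(pKa₁ + pKa₂) = ½(6.96 + 12.86) = 9.91.

pH = 9.91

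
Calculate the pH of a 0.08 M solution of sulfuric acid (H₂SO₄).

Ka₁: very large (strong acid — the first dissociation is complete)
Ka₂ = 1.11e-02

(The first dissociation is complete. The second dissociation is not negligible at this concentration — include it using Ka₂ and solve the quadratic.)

First dissociation is complete: [H⁺]₀ = [HSO₄⁻]₀ = C = 0.08 M. Second dissociation HSO₄⁻ ⇌ H⁺ + SO₄²⁻: let x = [SO₄²⁻]. Ka₂ = (C + x)·x / (C − x) = 1.11e-02 → x² + (C + Ka₂)·x − Ka₂·C = 0 → x² + 0.09110·x − 8.880e-04 = 0. x = (−0.09110 + √(0.09110² + 4 × 8.880e-04)) / 2 = 8.8816e-03 M. [H⁺] = C + x = 0.08 + 8.8816e-03 = 8.8882e-02 M. pH = -log(8.8882e-02) = 1.05.

pH = 1.05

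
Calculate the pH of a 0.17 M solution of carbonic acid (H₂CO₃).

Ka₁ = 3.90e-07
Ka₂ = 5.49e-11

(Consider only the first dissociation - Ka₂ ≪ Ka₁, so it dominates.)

First dissociation dominates. From Ka₁ = [H⁺][HA⁻]/[H₂A], x² + Ka₁·x − Ka₁·C = 0 with C = 0.17 M and Ka₁ = 3.90e-07. Solving: [H⁺] = (−Ka₁ + √(Ka₁² + 4·Ka₁·C)) / 2 = 2.5729e-04 M. pH = -log(2.5729e-04) = 3.59.

pH = 3.59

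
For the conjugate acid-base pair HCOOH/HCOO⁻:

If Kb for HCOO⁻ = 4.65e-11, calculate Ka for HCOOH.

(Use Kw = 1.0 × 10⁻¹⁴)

For a conjugate pair Ka × Kb = Kw, so Ka = Kw/Kb = 1.0 × 10⁻¹⁴ / 4.65e-11 = 2.15e-04.

K_a = 2.15e-04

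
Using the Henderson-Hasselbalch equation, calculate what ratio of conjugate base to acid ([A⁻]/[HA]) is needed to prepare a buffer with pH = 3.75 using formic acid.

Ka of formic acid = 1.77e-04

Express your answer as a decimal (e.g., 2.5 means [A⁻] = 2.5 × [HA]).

pKa = -log(1.77e-04) = 3.7520. pH = pKa + log([A⁻]/[HA]), so log([A⁻]/[HA]) = pH − pKa = 3.75 − 3.7520 = -0.0020. [A⁻]/[HA] = 10^(-0.0020) = 0.995

[A⁻]/[HA] = 0.995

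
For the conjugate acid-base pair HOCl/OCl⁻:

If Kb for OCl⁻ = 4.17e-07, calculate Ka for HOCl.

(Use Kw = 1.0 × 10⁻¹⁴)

For a conjugate pair Ka × Kb = Kw, so Ka = Kw/Kb = 1.0 × 10⁻¹⁴ / 4.17e-07 = 2.40e-08.

K_a = 2.40e-08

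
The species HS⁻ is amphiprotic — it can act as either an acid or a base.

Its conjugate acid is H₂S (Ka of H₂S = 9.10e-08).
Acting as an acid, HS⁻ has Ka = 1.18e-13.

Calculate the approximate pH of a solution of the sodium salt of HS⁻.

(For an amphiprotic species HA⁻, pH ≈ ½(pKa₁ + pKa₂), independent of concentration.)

pKa₁ = -log(9.10e-08) = 7.04; pKa₂ = -log(1.18e-13) = 12.93. For an amphiprotic species, pH ≈ ½(pKa₁ + pKa₂) = ½(7.04 + 12.93) = 9.98.

pH = 9.98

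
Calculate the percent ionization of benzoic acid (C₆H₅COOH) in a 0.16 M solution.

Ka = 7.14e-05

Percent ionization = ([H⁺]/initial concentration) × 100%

Using Ka equilibrium: x² + Ka×x - Ka×C = 0. Solving: [H⁺] = 3.3444e-03. Percent = (3.3444e-03/0.16) × 100

Percent ionization = 2.09%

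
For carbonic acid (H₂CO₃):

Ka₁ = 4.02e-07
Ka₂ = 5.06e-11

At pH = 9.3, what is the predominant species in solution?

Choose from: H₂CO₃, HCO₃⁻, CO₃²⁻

pKa₁ = 6.40, pKa₂ = 10.30. For a polyprotic acid the predominant species crosses at each pKa: below pKa_n the protonated form dominates, above it the deprotonated form does. At pH = 9.3, the predominant species is HCO₃⁻.

HCO₃⁻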